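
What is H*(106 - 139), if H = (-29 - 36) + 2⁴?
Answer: 1617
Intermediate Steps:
H = -49 (H = -65 + 16 = -49)
H*(106 - 139) = -49*(106 - 139) = -49*(-33) = 1617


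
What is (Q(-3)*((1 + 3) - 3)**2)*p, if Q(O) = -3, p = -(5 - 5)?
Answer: 0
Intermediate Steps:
p = 0 (p = -1*0 = 0)
(Q(-3)*((1 + 3) - 3)**2)*p = -3*((1 + 3) - 3)**2*0 = -3*(4 - 3)**2*0 = -3*1**2*0 = -3*1*0 = -3*0 = 0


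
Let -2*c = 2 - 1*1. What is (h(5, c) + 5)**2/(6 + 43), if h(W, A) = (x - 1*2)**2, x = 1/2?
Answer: 841/784 ≈ 1.0727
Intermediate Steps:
x = 1/2 ≈ 0.50000
c = -1/2 (c = -(2 - 1*1)/2 = -(2 - 1)/2 = -1/2*1 = -1/2 ≈ -0.50000)
h(W, A) = 9/4 (h(W, A) = (1/2 - 1*2)**2 = (1/2 - 2)**2 = (-3/2)**2 = 9/4)
(h(5, c) + 5)**2/(6 + 43) = (9/4 + 5)**2/(6 + 43) = (29/4)**2/49 = (1/49)*(841/16) = 841/784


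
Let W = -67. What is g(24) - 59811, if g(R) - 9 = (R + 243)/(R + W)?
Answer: -2571753/43 ≈ -59808.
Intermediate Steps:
g(R) = 9 + (243 + R)/(-67 + R) (g(R) = 9 + (R + 243)/(R - 67) = 9 + (243 + R)/(-67 + R))
g(24) - 59811 = 10*(-36 + 24)/(-67 + 24) - 59811 = 10*(-12)/(-43) - 59811 = 10*(-1/43)*(-12) - 59811 = 120/43 - 59811 = -2571753/43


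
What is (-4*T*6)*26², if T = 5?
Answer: -81120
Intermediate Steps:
(-4*T*6)*26² = (-4*5*6)*26² = -20*6*676 = -120*676 = -81120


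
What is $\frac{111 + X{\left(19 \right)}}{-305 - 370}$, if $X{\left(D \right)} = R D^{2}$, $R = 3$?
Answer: $- \frac{398}{225} \approx -1.7689$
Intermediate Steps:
$X{\left(D \right)} = 3 D^{2}$
$\frac{111 + X{\left(19 \right)}}{-305 - 370} = \frac{111 + 3 \cdot 19^{2}}{-305 - 370} = \frac{111 + 3 \cdot 361}{-675} = \left(111 + 1083\right) \left(- \frac{1}{675}\right) = 1194 \left(- \frac{1}{675}\right) = - \frac{398}{225}$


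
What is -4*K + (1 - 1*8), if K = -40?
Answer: 153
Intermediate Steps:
-4*K + (1 - 1*8) = -4*(-40) + (1 - 1*8) = 160 + (1 - 8) = 160 - 7 = 153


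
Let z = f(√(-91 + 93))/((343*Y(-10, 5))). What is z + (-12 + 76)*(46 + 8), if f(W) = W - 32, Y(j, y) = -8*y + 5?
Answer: 41489312/12005 - √2/12005 ≈ 3456.0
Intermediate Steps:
Y(j, y) = 5 - 8*y
f(W) = -32 + W
z = 32/12005 - √2/12005 (z = (-32 + √(-91 + 93))/((343*(5 - 8*5))) = (-32 + √2)/((343*(5 - 40))) = (-32 + √2)/((343*(-35))) = (-32 + √2)/(-12005) = (-32 + √2)*(-1/12005) = 32/12005 - √2/12005 ≈ 0.0025478)
z + (-12 + 76)*(46 + 8) = (32/12005 - √2/12005) + (-12 + 76)*(46 + 8) = (32/12005 - √2/12005) + 64*54 = (32/12005 - √2/12005) + 3456 = 41489312/12005 - √2/12005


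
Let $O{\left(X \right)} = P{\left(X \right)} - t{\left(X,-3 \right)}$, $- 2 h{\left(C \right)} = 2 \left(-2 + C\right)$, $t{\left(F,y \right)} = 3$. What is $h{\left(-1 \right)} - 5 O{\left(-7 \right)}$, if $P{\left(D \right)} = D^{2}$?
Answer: $-227$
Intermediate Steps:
$h{\left(C \right)} = 2 - C$ ($h{\left(C \right)} = - \frac{2 \left(-2 + C\right)}{2} = - \frac{-4 + 2 C}{2} = 2 - C$)
$O{\left(X \right)} = -3 + X^{2}$ ($O{\left(X \right)} = X^{2} - 3 = -3 + X^{2}$)
$h{\left(-1 \right)} - 5 O{\left(-7 \right)} = \left(2 - -1\right) - 5 \left(-3 + \left(-7\right)^{2}\right) = \left(2 + 1\right) - 5 \left(-3 + 49\right) = 3 - 230 = -227$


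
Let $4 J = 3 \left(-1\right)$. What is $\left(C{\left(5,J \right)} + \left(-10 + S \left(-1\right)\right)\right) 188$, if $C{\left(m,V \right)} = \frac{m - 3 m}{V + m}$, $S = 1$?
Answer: $- \frac{42676}{17} \approx -2510.4$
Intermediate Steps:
$J = - \frac{3}{4}$ ($J = \frac{3 \left(-1\right)}{4} = \frac{1}{4} \left(-3\right) = - \frac{3}{4} \approx -0.75$)
$C{\left(m,V \right)} = - \frac{2 m}{V + m}$ ($C{\left(m,V \right)} = \frac{\left(-2\right) m}{V + m} = - \frac{2 m}{V + m}$)
$\left(C{\left(5,J \right)} + \left(-10 + S \left(-1\right)\right)\right) 188 = \left(\left(-2\right) 5 \frac{1}{- \frac{3}{4} + 5} + \left(-10 + 1 \left(-1\right)\right)\right) 188 = \left(\left(-2\right) 5 \frac{1}{\frac{17}{4}} - 11\right) 188 = \left(\left(-2\right) 5 \cdot \frac{4}{17} - 11\right) 188 = \left(- \frac{40}{17} - 11\right) 188 = \left(- \frac{227}{17}\right) 188 = - \frac{42676}{17}$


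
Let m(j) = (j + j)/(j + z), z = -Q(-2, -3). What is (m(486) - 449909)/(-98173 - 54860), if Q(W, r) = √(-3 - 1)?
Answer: 13283504176/4518299325 - 81*I/1506099775 ≈ 2.9399 - 5.3781e-8*I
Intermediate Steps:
Q(W, r) = 2*I (Q(W, r) = √(-4) = 2*I)
z = -2*I ≈ -2.0*I
m(j) = 2*j/(j - 2*I) (m(j) = (j + j)/(j - 2*I) = (2*j)/(j - 2*I) = 2*j/(j - 2*I))
(m(486) - 449909)/(-98173 - 54860) = (2*486/(486 - 2*I) - 449909)/(-98173 - 54860) = (2*486*((486 + 2*I)/236200) - 449909)/(-153033) = ((59049/29525 + 243*I/29525) - 449909)*(-1/153033) = (-13283504176/29525 + 243*I/29525)*(-1/153033) = 13283504176/4518299325 - 81*I/1506099775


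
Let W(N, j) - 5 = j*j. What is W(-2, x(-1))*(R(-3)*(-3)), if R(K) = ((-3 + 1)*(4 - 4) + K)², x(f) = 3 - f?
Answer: -567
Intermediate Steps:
W(N, j) = 5 + j² (W(N, j) = 5 + j*j = 5 + j²)
R(K) = K² (R(K) = (-2*0 + K)² = (0 + K)² = K²)
W(-2, x(-1))*(R(-3)*(-3)) = (5 + (3 - 1*(-1))²)*((-3)²*(-3)) = (5 + (3 + 1)²)*(9*(-3)) = (5 + 4²)*(-27) = (5 + 16)*(-27) = 21*(-27) = -567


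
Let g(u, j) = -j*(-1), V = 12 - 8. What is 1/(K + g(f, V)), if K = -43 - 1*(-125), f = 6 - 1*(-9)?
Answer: 1/86 ≈ 0.011628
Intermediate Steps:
V = 4
f = 15 (f = 6 + 9 = 15)
g(u, j) = j
K = 82 (K = -43 + 125 = 82)
1/(K + g(f, V)) = 1/(82 + 4) = 1/86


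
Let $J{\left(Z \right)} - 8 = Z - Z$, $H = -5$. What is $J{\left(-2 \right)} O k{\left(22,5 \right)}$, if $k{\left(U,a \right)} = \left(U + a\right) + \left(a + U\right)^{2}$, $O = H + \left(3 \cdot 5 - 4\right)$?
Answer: $36288$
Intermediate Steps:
$J{\left(Z \right)} = 8$ ($J{\left(Z \right)} = 8 + \left(Z - Z\right) = 8 + 0 = 8$)
$O = 6$ ($O = -5 + \left(3 \cdot 5 - 4\right) = -5 + \left(15 - 4\right) = -5 + 11 = 6$)
$k{\left(U,a \right)} = U + a + \left(U + a\right)^{2}$ ($k{\left(U,a \right)} = \left(U + a\right) + \left(U + a\right)^{2} = U + a + \left(U + a\right)^{2}$)
$J{\left(-2 \right)} O k{\left(22,5 \right)} = 8 \cdot 6 \left(22 + 5 + \left(22 + 5\right)^{2}\right) = 48 \left(22 + 5 + 27^{2}\right) = 48 \left(22 + 5 + 729\right) = 48 \cdot 756 = 36288$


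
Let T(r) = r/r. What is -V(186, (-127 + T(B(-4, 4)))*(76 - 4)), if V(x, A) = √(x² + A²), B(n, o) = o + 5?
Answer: -6*√2287105 ≈ -9073.9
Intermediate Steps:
B(n, o) = 5 + o
T(r) = 1
V(x, A) = √(A² + x²)
-V(186, (-127 + T(B(-4, 4)))*(76 - 4)) = -√(((-127 + 1)*(76 - 4))² + 186²) = -√((-126*72)² + 34596) = -√((-9072)² + 34596) = -√(82301184 + 34596) = -√82335780 = -6*√2287105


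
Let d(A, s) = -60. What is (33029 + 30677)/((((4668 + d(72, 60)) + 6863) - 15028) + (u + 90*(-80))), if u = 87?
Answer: -31853/5335 ≈ -5.9706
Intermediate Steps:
(33029 + 30677)/((((4668 + d(72, 60)) + 6863) - 15028) + (u + 90*(-80))) = (33029 + 30677)/((((4668 - 60) + 6863) - 15028) + (87 + 90*(-80))) = 63706/(((4608 + 6863) - 15028) + (87 - 7200)) = 63706/((11471 - 15028) - 7113) = 63706/(-3557 - 7113) = 63706/(-10670) = 63706*(-1/10670) = -31853/5335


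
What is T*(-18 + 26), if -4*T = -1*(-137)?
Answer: -274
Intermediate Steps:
T = -137/4 (T = -(-1)*(-137)/4 = -¼*137 = -137/4 ≈ -34.250)
T*(-18 + 26) = -137*(-18 + 26)/4 = -137/4*8 = -274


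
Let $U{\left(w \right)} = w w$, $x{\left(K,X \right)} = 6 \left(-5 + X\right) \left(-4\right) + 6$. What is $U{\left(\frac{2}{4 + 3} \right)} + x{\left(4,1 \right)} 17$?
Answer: $\frac{84970}{49} \approx 1734.1$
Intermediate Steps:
$x{\left(K,X \right)} = 126 - 24 X$ ($x{\left(K,X \right)} = \left(-30 + 6 X\right) \left(-4\right) + 6 = \left(120 - 24 X\right) + 6 = 126 - 24 X$)
$U{\left(w \right)} = w^{2}$
$U{\left(\frac{2}{4 + 3} \right)} + x{\left(4,1 \right)} 17 = \left(\frac{2}{4 + 3}\right)^{2} + \left(126 - 24\right) 17 = \left(\frac{2}{7}\right)^{2} + \left(126 - 24\right) 17 = \left(2 \cdot \frac{1}{7}\right)^{2} + 102 \cdot 17 = \left(\frac{2}{7}\right)^{2} + 1734 = \frac{4}{49} + 1734 = \frac{84970}{49}$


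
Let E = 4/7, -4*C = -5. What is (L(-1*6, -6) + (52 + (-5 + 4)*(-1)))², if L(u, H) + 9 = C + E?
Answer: 1646089/784 ≈ 2099.6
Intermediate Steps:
C = 5/4 (C = -¼*(-5) = 5/4 ≈ 1.2500)
E = 4/7 (E = 4*(⅐) = 4/7 ≈ 0.57143)
L(u, H) = -201/28 (L(u, H) = -9 + (5/4 + 4/7) = -9 + 51/28 = -201/28)
(L(-1*6, -6) + (52 + (-5 + 4)*(-1)))² = (-201/28 + (52 + (-5 + 4)*(-1)))² = (-201/28 + (52 - 1*(-1)))² = (-201/28 + (52 + 1))² = (-201/28 + 53)² = (1283/28)² = 1646089/784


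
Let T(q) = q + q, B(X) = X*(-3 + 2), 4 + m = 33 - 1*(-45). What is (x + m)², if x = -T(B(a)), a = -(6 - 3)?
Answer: 4624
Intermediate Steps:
m = 74 (m = -4 + (33 - 1*(-45)) = -4 + (33 + 45) = -4 + 78 = 74)
a = -3 (a = -1*3 = -3)
B(X) = -X (B(X) = X*(-1) = -X)
T(q) = 2*q
x = -6 (x = -2*(-1*(-3)) = -2*3 = -1*6 = -6)
(x + m)² = (-6 + 74)² = 68² = 4624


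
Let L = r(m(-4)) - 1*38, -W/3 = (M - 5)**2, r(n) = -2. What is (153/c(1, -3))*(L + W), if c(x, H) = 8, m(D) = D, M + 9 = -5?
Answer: -171819/8 ≈ -21477.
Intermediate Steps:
M = -14 (M = -9 - 5 = -14)
W = -1083 (W = -3*(-14 - 5)**2 = -3*(-19)**2 = -3*361 = -1083)
L = -40 (L = -2 - 1*38 = -2 - 38 = -40)
(153/c(1, -3))*(L + W) = (153/8)*(-40 - 1083) = (153*(1/8))*(-1123) = (153/8)*(-1123) = -171819/8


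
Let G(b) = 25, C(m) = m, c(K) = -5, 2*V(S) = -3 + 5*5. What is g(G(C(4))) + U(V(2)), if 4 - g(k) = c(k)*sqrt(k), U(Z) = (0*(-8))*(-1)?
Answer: 29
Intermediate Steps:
V(S) = 11 (V(S) = (-3 + 5*5)/2 = (-3 + 25)/2 = (1/2)*22 = 11)
U(Z) = 0 (U(Z) = 0*(-1) = 0)
g(k) = 4 + 5*sqrt(k) (g(k) = 4 - (-5)*sqrt(k) = 4 + 5*sqrt(k))
g(G(C(4))) + U(V(2)) = (4 + 5*sqrt(25)) + 0 = (4 + 5*5) + 0 = (4 + 25) + 0 = 29 + 0 = 29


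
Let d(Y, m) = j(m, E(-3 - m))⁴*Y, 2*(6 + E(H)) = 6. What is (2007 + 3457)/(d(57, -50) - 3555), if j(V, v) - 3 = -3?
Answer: -5464/3555 ≈ -1.5370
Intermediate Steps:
E(H) = -3 (E(H) = -6 + (½)*6 = -6 + 3 = -3)
j(V, v) = 0 (j(V, v) = 3 - 3 = 0)
d(Y, m) = 0 (d(Y, m) = 0⁴*Y = 0*Y = 0)
(2007 + 3457)/(d(57, -50) - 3555) = (2007 + 3457)/(0 - 3555) = 5464/(-3555) = 5464*(-1/3555) = -5464/3555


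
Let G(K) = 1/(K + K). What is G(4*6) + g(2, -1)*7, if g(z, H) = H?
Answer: -335/48 ≈ -6.9792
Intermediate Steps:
G(K) = 1/(2*K)
G(4*6) + g(2, -1)*7 = 1/(2*((4*6))) - 1*7 = (½)/24 - 7 = (½)*(1/24) - 7 = 1/48 - 7 = -335/48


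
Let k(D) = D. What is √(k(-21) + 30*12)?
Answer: √339 ≈ 18.412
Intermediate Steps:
√(k(-21) + 30*12) = √(-21 + 30*12) = √(-21 + 360) = √339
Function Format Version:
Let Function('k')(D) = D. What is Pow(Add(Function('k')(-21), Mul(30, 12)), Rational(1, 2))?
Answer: Pow(339, Rational(1, 2)) ≈ 18.412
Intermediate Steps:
Pow(Add(Function('k')(-21), Mul(30, 12)), Rational(1, 2)) = Pow(Add(-21, Mul(30, 12)), Rational(1, 2)) = Pow(Add(-21, 360), Rational(1, 2)) = Pow(339, Rational(1, 2))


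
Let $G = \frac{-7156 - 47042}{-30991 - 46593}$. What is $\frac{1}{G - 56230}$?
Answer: $- \frac{38792}{2181247061} \approx -1.7784 \cdot 10^{-5}$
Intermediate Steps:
$G = \frac{27099}{38792}$ ($G = - \frac{54198}{-77584} = \left(-54198\right) \left(- \frac{1}{77584}\right) = \frac{27099}{38792} \approx 0.69857$)
$\frac{1}{G - 56230} = \frac{1}{\frac{27099}{38792} - 56230} = \frac{1}{- \frac{2181247061}{38792}} = - \frac{38792}{2181247061}$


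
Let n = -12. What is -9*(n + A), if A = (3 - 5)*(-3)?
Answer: 54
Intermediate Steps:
A = 6 (A = -2*(-3) = 6)
-9*(n + A) = -9*(-12 + 6) = -9*(-6) = 54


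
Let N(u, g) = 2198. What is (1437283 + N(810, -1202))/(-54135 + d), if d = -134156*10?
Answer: -1439481/1395695 ≈ -1.0314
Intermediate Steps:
d = -1341560
(1437283 + N(810, -1202))/(-54135 + d) = (1437283 + 2198)/(-54135 - 1341560) = 1439481/(-1395695) = 1439481*(-1/1395695) = -1439481/1395695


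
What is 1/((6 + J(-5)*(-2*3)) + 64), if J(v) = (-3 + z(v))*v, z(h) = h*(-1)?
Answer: 1/130 ≈ 0.0076923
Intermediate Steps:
z(h) = -h
J(v) = v*(-3 - v) (J(v) = (-3 - v)*v = v*(-3 - v))
1/((6 + J(-5)*(-2*3)) + 64) = 1/((6 + (-1*(-5)*(3 - 5))*(-2*3)) + 64) = 1/((6 - 1*(-5)*(-2)*(-6)) + 64) = 1/((6 - 10*(-6)) + 64) = 1/((6 + 60) + 64) = 1/(66 + 64) = 1/130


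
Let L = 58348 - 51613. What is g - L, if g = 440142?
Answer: 433407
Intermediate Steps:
L = 6735
g - L = 440142 - 1*6735 = 440142 - 6735 = 433407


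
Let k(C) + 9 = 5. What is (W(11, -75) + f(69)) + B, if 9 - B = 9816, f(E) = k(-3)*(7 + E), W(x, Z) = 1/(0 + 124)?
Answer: -1253763/124 ≈ -10111.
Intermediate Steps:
W(x, Z) = 1/124
k(C) = -4 (k(C) = -9 + 5 = -4)
f(E) = -28 - 4*E (f(E) = -4*(7 + E) = -28 - 4*E)
B = -9807 (B = 9 - 1*9816 = 9 - 9816 = -9807)
(W(11, -75) + f(69)) + B = (1/124 + (-28 - 4*69)) - 9807 = (1/124 + (-28 - 276)) - 9807 = (1/124 - 304) - 9807 = -37695/124 - 9807 = -1253763/124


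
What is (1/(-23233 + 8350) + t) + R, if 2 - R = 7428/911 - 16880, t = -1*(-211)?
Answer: 231643401574/13558413 ≈ 17085.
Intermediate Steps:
t = 211
R = 15372074/911 (R = 2 - (7428/911 - 16880) = 2 - 1*(-15370252/911) = 2 + 15370252/911 = 15372074/911 ≈ 16874.)
(1/(-23233 + 8350) + t) + R = (1/(-23233 + 8350) + 211) + 15372074/911 = (1/(-14883) + 211) + 15372074/911 = (-1/14883 + 211) + 15372074/911 = 3140312/14883 + 15372074/911 = 231643401574/13558413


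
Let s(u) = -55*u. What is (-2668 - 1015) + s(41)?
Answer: -5938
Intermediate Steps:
(-2668 - 1015) + s(41) = (-2668 - 1015) - 55*41 = -3683 - 2255 = -5938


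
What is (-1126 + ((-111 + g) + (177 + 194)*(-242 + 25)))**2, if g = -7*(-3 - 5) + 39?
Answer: 6666559201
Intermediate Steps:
g = 95 (g = -7*(-8) + 39 = 56 + 39 = 95)
(-1126 + ((-111 + g) + (177 + 194)*(-242 + 25)))**2 = (-1126 + ((-111 + 95) + (177 + 194)*(-242 + 25)))**2 = (-1126 + (-16 + 371*(-217)))**2 = (-1126 + (-16 - 80507))**2 = (-1126 - 80523)**2 = (-81649)**2 = 6666559201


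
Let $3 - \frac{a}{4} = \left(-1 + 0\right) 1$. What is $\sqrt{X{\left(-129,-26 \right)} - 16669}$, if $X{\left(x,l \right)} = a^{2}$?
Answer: $i \sqrt{16413} \approx 128.11 i$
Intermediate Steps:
$a = 16$ ($a = 12 - 4 \left(-1 + 0\right) 1 = 12 - 4 \left(\left(-1\right) 1\right) = 12 - -4 = 12 + 4 = 16$)
$X{\left(x,l \right)} = 256$ ($X{\left(x,l \right)} = 16^{2} = 256$)
$\sqrt{X{\left(-129,-26 \right)} - 16669} = \sqrt{256 - 16669} = \sqrt{-16413} = i \sqrt{16413}$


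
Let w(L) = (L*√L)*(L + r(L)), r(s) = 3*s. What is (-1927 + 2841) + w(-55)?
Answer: 914 + 12100*I*√55 ≈ 914.0 + 89736.0*I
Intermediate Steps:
w(L) = 4*L^(5/2) (w(L) = (L*√L)*(L + 3*L) = L^(3/2)*(4*L) = 4*L^(5/2))
(-1927 + 2841) + w(-55) = (-1927 + 2841) + 4*(-55)^(5/2) = 914 + 4*(3025*I*√55) = 914 + 12100*I*√55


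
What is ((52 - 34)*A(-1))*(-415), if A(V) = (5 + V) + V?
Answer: -22410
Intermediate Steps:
A(V) = 5 + 2*V
((52 - 34)*A(-1))*(-415) = ((52 - 34)*(5 + 2*(-1)))*(-415) = (18*(5 - 2))*(-415) = (18*3)*(-415) = 54*(-415) = -22410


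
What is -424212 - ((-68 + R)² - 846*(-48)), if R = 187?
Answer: -478981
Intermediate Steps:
-424212 - ((-68 + R)² - 846*(-48)) = -424212 - ((-68 + 187)² - 846*(-48)) = -424212 - (119² - 1*(-40608)) = -424212 - (14161 + 40608) = -424212 - 1*54769 = -424212 - 54769 = -478981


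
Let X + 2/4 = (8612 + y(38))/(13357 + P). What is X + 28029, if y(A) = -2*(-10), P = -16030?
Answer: 149823097/5346 ≈ 28025.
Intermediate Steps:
y(A) = 20
X = -19937/5346 (X = -½ + (8612 + 20)/(13357 - 16030) = -½ + 8632/(-2673) = -½ + 8632*(-1/2673) = -½ - 8632/2673 = -19937/5346 ≈ -3.7293)
X + 28029 = -19937/5346 + 28029 = 149823097/5346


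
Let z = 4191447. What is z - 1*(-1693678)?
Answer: 5885125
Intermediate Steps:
z - 1*(-1693678) = 4191447 - 1*(-1693678) = 4191447 + 1693678 = 5885125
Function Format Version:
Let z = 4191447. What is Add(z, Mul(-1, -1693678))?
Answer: 5885125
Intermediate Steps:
Add(z, Mul(-1, -1693678)) = Add(4191447, Mul(-1, -1693678)) = Add(4191447, 1693678) = 5885125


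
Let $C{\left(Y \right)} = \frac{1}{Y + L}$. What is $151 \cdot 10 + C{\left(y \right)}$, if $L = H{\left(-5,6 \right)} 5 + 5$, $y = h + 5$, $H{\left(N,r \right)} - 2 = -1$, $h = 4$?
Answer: $\frac{28691}{19} \approx 1510.1$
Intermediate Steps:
$H{\left(N,r \right)} = 1$ ($H{\left(N,r \right)} = 2 - 1 = 1$)
$y = 9$ ($y = 4 + 5 = 9$)
$L = 10$ ($L = 1 \cdot 5 + 5 = 5 + 5 = 10$)
$C{\left(Y \right)} = \frac{1}{10 + Y}$ ($C{\left(Y \right)} = \frac{1}{Y + 10} = \frac{1}{10 + Y}$)
$151 \cdot 10 + C{\left(y \right)} = 151 \cdot 10 + \frac{1}{10 + 9} = 1510 + \frac{1}{19} = \frac{28691}{19}$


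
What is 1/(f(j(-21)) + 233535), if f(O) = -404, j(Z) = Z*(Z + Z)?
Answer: 1/233131 ≈ 4.2894e-6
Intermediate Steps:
j(Z) = 2*Z**2 (j(Z) = Z*(2*Z) = 2*Z**2)
1/(f(j(-21)) + 233535) = 1/(-404 + 233535) = 1/233131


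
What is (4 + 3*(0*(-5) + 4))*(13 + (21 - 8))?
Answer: 416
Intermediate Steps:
(4 + 3*(0*(-5) + 4))*(13 + (21 - 8)) = (4 + 3*(0 + 4))*(13 + 13) = (4 + 3*4)*26 = (4 + 12)*26 = 16*26 = 416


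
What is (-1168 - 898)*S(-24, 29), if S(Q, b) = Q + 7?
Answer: 35122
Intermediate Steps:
S(Q, b) = 7 + Q
(-1168 - 898)*S(-24, 29) = (-1168 - 898)*(7 - 24) = -2066*(-17) = 35122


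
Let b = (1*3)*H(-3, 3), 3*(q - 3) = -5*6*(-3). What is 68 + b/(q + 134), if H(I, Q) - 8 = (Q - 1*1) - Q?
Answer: 11377/167 ≈ 68.126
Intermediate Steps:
q = 33 (q = 3 + (-5*6*(-3))/3 = 3 + (-30*(-3))/3 = 3 + (1/3)*90 = 3 + 30 = 33)
H(I, Q) = 7 (H(I, Q) = 8 + ((Q - 1*1) - Q) = 8 + ((Q - 1) - Q) = 8 + ((-1 + Q) - Q) = 8 - 1 = 7)
b = 21 (b = (1*3)*7 = 3*7 = 21)
68 + b/(q + 134) = 68 + 21/(33 + 134) = 68 + 21/167 = 11377/167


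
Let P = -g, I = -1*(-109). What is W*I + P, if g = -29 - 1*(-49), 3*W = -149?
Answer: -16301/3 ≈ -5433.7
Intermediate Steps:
W = -149/3 (W = (⅓)*(-149) = -149/3 ≈ -49.667)
I = 109
g = 20 (g = -29 + 49 = 20)
P = -20 (P = -1*20 = -20)
W*I + P = -149/3*109 - 20 = -16241/3 - 20 = -16301/3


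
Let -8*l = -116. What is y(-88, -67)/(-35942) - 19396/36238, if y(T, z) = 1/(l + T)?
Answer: -25619547307/47865632703 ≈ -0.53524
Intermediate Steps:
l = 29/2 (l = -⅛*(-116) = 29/2 ≈ 14.500)
y(T, z) = 1/(29/2 + T)
y(-88, -67)/(-35942) - 19396/36238 = (2/(29 + 2*(-88)))/(-35942) - 19396/36238 = (2/(29 - 176))*(-1/35942) - 19396*1/36238 = (2/(-147))*(-1/35942) - 9698/18119 = (2*(-1/147))*(-1/35942) - 9698/18119 = -2/147*(-1/35942) - 9698/18119 = 1/2641737 - 9698/18119 = -25619547307/47865632703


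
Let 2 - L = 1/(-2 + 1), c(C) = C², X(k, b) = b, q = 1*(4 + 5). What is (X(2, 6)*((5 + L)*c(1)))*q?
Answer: 432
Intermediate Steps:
q = 9 (q = 1*9 = 9)
L = 3 (L = 2 - 1/(-2 + 1) = 2 - 1/(-1) = 2 - 1*(-1) = 2 + 1 = 3)
(X(2, 6)*((5 + L)*c(1)))*q = (6*((5 + 3)*1²))*9 = (6*(8*1))*9 = (6*8)*9 = 48*9 = 432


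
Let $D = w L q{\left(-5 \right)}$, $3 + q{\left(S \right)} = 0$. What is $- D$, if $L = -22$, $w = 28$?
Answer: $-1848$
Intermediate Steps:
$q{\left(S \right)} = -3$ ($q{\left(S \right)} = -3 + 0 = -3$)
$D = 1848$ ($D = 28 \left(-22\right) \left(-3\right) = \left(-616\right) \left(-3\right) = 1848$)
$- D = \left(-1\right) 1848 = -1848$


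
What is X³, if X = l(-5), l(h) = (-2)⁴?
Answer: 4096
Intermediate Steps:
l(h) = 16
X = 16
X³ = 16³ = 4096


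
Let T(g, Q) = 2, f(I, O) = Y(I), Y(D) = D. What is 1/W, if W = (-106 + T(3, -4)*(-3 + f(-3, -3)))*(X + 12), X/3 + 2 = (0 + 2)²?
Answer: -1/2124 ≈ -0.00047081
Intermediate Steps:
X = 6 (X = -6 + 3*(0 + 2)² = -6 + 3*2² = -6 + 3*4 = -6 + 12 = 6)
f(I, O) = I
W = -2124 (W = (-106 + 2*(-3 - 3))*(6 + 12) = (-106 + 2*(-6))*18 = (-106 - 12)*18 = -118*18 = -2124)
1/W = 1/(-2124) = -1/2124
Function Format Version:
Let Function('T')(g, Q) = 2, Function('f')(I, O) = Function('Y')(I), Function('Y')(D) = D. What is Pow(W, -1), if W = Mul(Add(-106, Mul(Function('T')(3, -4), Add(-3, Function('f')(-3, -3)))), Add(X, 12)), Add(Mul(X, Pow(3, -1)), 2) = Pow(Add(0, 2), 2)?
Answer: Rational(-1, 2124) ≈ -0.00047081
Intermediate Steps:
X = 6 (X = Add(-6, Mul(3, Pow(Add(0, 2), 2))) = Add(-6, Mul(3, Pow(2, 2))) = Add(-6, Mul(3, 4)) = Add(-6, 12) = 6)
Function('f')(I, O) = I
W = -2124 (W = Mul(Add(-106, Mul(2, Add(-3, -3))), Add(6, 12)) = Mul(Add(-106, Mul(2, -6)), 18) = Mul(Add(-106, -12), 18) = Mul(-118, 18) = -2124)
Pow(W, -1) = Pow(-2124, -1) = Rational(-1, 2124)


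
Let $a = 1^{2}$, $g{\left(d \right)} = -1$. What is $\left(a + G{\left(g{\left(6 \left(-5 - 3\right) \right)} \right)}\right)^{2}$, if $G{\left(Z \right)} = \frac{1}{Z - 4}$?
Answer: $\frac{16}{25} \approx 0.64$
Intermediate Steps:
$G{\left(Z \right)} = \frac{1}{-4 + Z}$
$a = 1$
$\left(a + G{\left(g{\left(6 \left(-5 - 3\right) \right)} \right)}\right)^{2} = \left(1 + \frac{1}{-4 - 1}\right)^{2} = \left(1 + \frac{1}{-5}\right)^{2} = \left(1 - \frac{1}{5}\right)^{2} = \left(\frac{4}{5}\right)^{2} = \frac{16}{25}$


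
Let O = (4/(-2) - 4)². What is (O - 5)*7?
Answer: 217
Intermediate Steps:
O = 36 (O = (4*(-½) - 4)² = (-2 - 4)² = (-6)² = 36)
(O - 5)*7 = (36 - 5)*7 = 31*7 = 217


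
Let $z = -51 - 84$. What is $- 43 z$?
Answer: $5805$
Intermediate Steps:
$z = -135$ ($z = -51 - 84 = -135$)
$- 43 z = \left(-43\right) \left(-135\right) = 5805$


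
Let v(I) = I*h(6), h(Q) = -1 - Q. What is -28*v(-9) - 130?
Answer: -1894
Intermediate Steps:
v(I) = -7*I (v(I) = I*(-1 - 1*6) = I*(-1 - 6) = I*(-7) = -7*I)
-28*v(-9) - 130 = -(-196)*(-9) - 130 = -28*63 - 130 = -1764 - 130 = -1894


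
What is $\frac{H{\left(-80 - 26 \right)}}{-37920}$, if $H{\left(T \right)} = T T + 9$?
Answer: $- \frac{2249}{7584} \approx -0.29655$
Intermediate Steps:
$H{\left(T \right)} = 9 + T^{2}$ ($H{\left(T \right)} = T^{2} + 9 = 9 + T^{2}$)
$\frac{H{\left(-80 - 26 \right)}}{-37920} = \frac{9 + \left(-80 - 26\right)^{2}}{-37920} = \left(9 + \left(-80 - 26\right)^{2}\right) \left(- \frac{1}{37920}\right) = \left(9 + \left(-106\right)^{2}\right) \left(- \frac{1}{37920}\right) = \left(9 + 11236\right) \left(- \frac{1}{37920}\right) = 11245 \left(- \frac{1}{37920}\right) = - \frac{2249}{7584}$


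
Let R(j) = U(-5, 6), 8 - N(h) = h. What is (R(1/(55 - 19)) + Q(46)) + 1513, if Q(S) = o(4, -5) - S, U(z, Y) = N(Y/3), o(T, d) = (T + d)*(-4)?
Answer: 1477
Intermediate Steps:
N(h) = 8 - h
o(T, d) = -4*T - 4*d
U(z, Y) = 8 - Y/3
R(j) = 6 (R(j) = 8 - ⅓*6 = 8 - 2 = 6)
Q(S) = 4 - S (Q(S) = (-4*4 - 4*(-5)) - S = (-16 + 20) - S = 4 - S)
(R(1/(55 - 19)) + Q(46)) + 1513 = (6 + (4 - 1*46)) + 1513 = (6 + (4 - 46)) + 1513 = (6 - 42) + 1513 = -36 + 1513 = 1477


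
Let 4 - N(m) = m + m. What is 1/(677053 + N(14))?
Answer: 1/677029 ≈ 1.4770e-6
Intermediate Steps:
N(m) = 4 - 2*m (N(m) = 4 - (m + m) = 4 - 2*m)
1/(677053 + N(14)) = 1/(677053 + (4 - 2*14)) = 1/(677053 + (4 - 28)) = 1/(677053 - 24) = 1/677029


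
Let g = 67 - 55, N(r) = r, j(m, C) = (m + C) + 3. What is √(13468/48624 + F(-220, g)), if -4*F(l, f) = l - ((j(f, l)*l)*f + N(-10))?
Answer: √5000213656923/6078 ≈ 367.90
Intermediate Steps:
j(m, C) = 3 + C + m (j(m, C) = (C + m) + 3 = 3 + C + m)
g = 12
F(l, f) = -5/2 - l/4 + f*l*(3 + f + l)/4 (F(l, f) = -(l - (((3 + l + f)*l)*f - 10))/4 = -(l - (((3 + f + l)*l)*f - 10))/4 = -(l - ((l*(3 + f + l))*f - 10))/4 = -(l - (f*l*(3 + f + l) - 10))/4 = -(l - (-10 + f*l*(3 + f + l)))/4 = -(l + (10 - f*l*(3 + f + l)))/4 = -(10 + l - f*l*(3 + f + l))/4 = -5/2 - l/4 + f*l*(3 + f + l)/4)
√(13468/48624 + F(-220, g)) = √(13468/48624 + (-5/2 - ¼*(-220) + (¼)*12*(-220)*(3 + 12 - 220))) = √(13468*(1/48624) + (-5/2 + 55 + (¼)*12*(-220)*(-205))) = √(3367/12156 + (-5/2 + 55 + 135300)) = √(3367/12156 + 270705/2) = √(1645348357/12156) = √5000213656923/6078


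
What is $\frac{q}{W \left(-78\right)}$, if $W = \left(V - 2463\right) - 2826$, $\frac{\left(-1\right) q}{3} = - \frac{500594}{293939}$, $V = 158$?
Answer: $\frac{250297}{19606613117} \approx 1.2766 \cdot 10^{-5}$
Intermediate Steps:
$q = \frac{1501782}{293939}$ ($q = - 3 \left(- \frac{500594}{293939}\right) = - 3 \left(\left(-500594\right) \frac{1}{293939}\right) = \left(-3\right) \left(- \frac{500594}{293939}\right) = \frac{1501782}{293939} \approx 5.1092$)
$W = -5131$ ($W = \left(158 - 2463\right) - 2826 = -2305 - 2826 = -5131$)
$\frac{q}{W \left(-78\right)} = \frac{1501782}{293939 \left(\left(-5131\right) \left(-78\right)\right)} = \frac{1501782}{293939 \cdot 400218} = \frac{1501782}{293939} \cdot \frac{1}{400218} = \frac{250297}{19606613117}$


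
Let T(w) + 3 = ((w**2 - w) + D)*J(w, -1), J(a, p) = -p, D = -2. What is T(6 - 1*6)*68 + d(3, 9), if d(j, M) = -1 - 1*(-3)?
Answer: -338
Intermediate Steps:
d(j, M) = 2 (d(j, M) = -1 + 3 = 2)
T(w) = -5 + w**2 - w (T(w) = -3 + ((w**2 - w) - 2)*(-1*(-1)) = -3 + (-2 + w**2 - w)*1 = -3 + (-2 + w**2 - w) = -5 + w**2 - w)
T(6 - 1*6)*68 + d(3, 9) = (-5 + (6 - 1*6)**2 - (6 - 1*6))*68 + 2 = (-5 + (6 - 6)**2 - (6 - 6))*68 + 2 = (-5 + 0**2 - 1*0)*68 + 2 = (-5 + 0 + 0)*68 + 2 = -5*68 + 2 = -340 + 2 = -338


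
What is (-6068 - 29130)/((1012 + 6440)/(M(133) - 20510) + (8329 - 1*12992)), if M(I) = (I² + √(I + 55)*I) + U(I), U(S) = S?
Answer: 8431242931286/1118193364783 - 918034236*√47/1118193364783 ≈ 7.5344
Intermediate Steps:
M(I) = I + I² + I*√(55 + I) (M(I) = (I² + √(I + 55)*I) + I = (I² + √(55 + I)*I) + I = (I² + I*√(55 + I)) + I = I + I² + I*√(55 + I))
(-6068 - 29130)/((1012 + 6440)/(M(133) - 20510) + (8329 - 1*12992)) = (-6068 - 29130)/((1012 + 6440)/(133*(1 + 133 + √(55 + 133)) - 20510) + (8329 - 1*12992)) = -35198/(7452/(133*(1 + 133 + √188) - 20510) + (8329 - 12992)) = -35198/(7452/(133*(1 + 133 + 2*√47) - 20510) - 4663) = -35198/(7452/(133*(134 + 2*√47) - 20510) - 4663) = -35198/(7452/((17822 + 266*√47) - 20510) - 4663) = -35198/(7452/(-2688 + 266*√47) - 4663) = -35198/(-4663 + 7452/(-2688 + 266*√47))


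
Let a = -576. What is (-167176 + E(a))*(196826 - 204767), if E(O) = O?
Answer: 1332118632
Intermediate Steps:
(-167176 + E(a))*(196826 - 204767) = (-167176 - 576)*(196826 - 204767) = -167752*(-7941) = 1332118632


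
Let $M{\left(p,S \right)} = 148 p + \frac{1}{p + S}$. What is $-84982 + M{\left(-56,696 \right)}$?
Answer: $- \frac{59692799}{640} \approx -93270.0$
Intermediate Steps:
$M{\left(p,S \right)} = \frac{1}{S + p} + 148 p$ ($M{\left(p,S \right)} = 148 p + \frac{1}{S + p} = \frac{1}{S + p} + 148 p$)
$-84982 + M{\left(-56,696 \right)} = -84982 + \frac{1 + 148 \left(-56\right)^{2} + 148 \cdot 696 \left(-56\right)}{696 - 56} = -84982 + \frac{1 + 148 \cdot 3136 - 5768448}{640} = -84982 + \frac{1 + 464128 - 5768448}{640} = -84982 + \frac{1}{640} \left(-5304319\right) = -84982 - \frac{5304319}{640} = - \frac{59692799}{640}$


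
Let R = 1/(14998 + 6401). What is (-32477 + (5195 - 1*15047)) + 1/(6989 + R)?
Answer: -6330624136949/149557612 ≈ -42329.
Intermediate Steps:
R = 1/21399 ≈ 4.6731e-5
(-32477 + (5195 - 1*15047)) + 1/(6989 + R) = (-32477 + (5195 - 1*15047)) + 1/(6989 + 1/21399) = (-32477 + (5195 - 15047)) + 1/(149557612/21399) = (-32477 - 9852) + 21399/149557612 = -42329 + 21399/149557612 = -6330624136949/149557612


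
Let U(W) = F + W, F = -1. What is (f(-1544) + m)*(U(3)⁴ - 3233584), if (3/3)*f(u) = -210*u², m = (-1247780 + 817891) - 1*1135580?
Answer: 1623872074829472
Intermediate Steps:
m = -1565469 (m = -429889 - 1135580 = -1565469)
f(u) = -210*u²
U(W) = -1 + W
(f(-1544) + m)*(U(3)⁴ - 3233584) = (-210*(-1544)² - 1565469)*((-1 + 3)⁴ - 3233584) = (-210*2383936 - 1565469)*(2⁴ - 3233584) = (-500626560 - 1565469)*(16 - 3233584) = -502192029*(-3233568) = 1623872074829472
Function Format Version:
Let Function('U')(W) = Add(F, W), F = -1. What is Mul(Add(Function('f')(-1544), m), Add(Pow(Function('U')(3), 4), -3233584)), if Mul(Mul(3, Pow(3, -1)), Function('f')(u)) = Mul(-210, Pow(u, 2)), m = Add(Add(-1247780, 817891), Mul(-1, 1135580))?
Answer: 1623872074829472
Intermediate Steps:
m = -1565469 (m = Add(-429889, -1135580) = -1565469)
Function('f')(u) = Mul(-210, Pow(u, 2))
Function('U')(W) = Add(-1, W)
Mul(Add(Function('f')(-1544), m), Add(Pow(Function('U')(3), 4), -3233584)) = Mul(Add(Mul(-210, Pow(-1544, 2)), -1565469), Add(Pow(Add(-1, 3), 4), -3233584)) = Mul(Add(Mul(-210, 2383936), -1565469), Add(Pow(2, 4), -3233584)) = Mul(Add(-500626560, -1565469), Add(16, -3233584)) = Mul(-502192029, -3233568) = 1623872074829472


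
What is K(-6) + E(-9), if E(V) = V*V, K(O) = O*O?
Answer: 117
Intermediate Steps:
K(O) = O²
E(V) = V²
K(-6) + E(-9) = (-6)² + (-9)² = 36 + 81 = 117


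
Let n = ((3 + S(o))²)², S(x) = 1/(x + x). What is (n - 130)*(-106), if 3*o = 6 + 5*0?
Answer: 250107/128 ≈ 1954.0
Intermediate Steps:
o = 2 (o = (6 + 5*0)/3 = (6 + 0)/3 = (⅓)*6 = 2)
S(x) = 1/(2*x)
n = 28561/256 (n = ((3 + (½)/2)²)² = ((3 + (½)*(½))²)² = ((3 + ¼)²)² = ((13/4)²)² = (169/16)² = 28561/256 ≈ 111.57)
(n - 130)*(-106) = (28561/256 - 130)*(-106) = -4719/256*(-106) = 250107/128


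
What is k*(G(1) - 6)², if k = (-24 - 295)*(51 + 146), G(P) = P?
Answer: -1571075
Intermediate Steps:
k = -62843 (k = -319*197 = -62843)
k*(G(1) - 6)² = -62843*(1 - 6)² = -62843*(-5)² = -62843*25 = -1571075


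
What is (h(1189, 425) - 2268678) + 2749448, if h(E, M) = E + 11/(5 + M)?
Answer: 207242381/430 ≈ 4.8196e+5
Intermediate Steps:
(h(1189, 425) - 2268678) + 2749448 = ((11 + 5*1189 + 1189*425)/(5 + 425) - 2268678) + 2749448 = ((11 + 5945 + 505325)/430 - 2268678) + 2749448 = ((1/430)*511281 - 2268678) + 2749448 = (511281/430 - 2268678) + 2749448 = -975020259/430 + 2749448 = 207242381/430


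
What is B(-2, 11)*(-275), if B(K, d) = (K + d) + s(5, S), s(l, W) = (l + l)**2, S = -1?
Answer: -29975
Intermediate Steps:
s(l, W) = 4*l**2 (s(l, W) = (2*l)**2 = 4*l**2)
B(K, d) = 100 + K + d (B(K, d) = (K + d) + 4*5**2 = (K + d) + 4*25 = (K + d) + 100 = 100 + K + d)
B(-2, 11)*(-275) = (100 - 2 + 11)*(-275) = 109*(-275) = -29975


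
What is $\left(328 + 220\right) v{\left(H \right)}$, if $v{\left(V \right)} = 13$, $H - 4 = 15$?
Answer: $7124$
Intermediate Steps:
$H = 19$ ($H = 4 + 15 = 19$)
$\left(328 + 220\right) v{\left(H \right)} = \left(328 + 220\right) 13 = 548 \cdot 13 = 7124$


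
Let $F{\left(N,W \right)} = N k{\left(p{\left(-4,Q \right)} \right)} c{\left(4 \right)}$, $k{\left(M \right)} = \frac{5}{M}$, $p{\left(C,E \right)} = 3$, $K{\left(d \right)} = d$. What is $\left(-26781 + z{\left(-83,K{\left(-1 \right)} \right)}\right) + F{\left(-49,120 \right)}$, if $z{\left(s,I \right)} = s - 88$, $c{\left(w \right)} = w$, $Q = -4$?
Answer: $- \frac{81836}{3} \approx -27279.0$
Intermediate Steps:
$z{\left(s,I \right)} = -88 + s$
$F{\left(N,W \right)} = \frac{20 N}{3}$ ($F{\left(N,W \right)} = N \frac{5}{3} \cdot 4 = \frac{5 N}{3} \cdot 4 = \frac{20 N}{3}$)
$\left(-26781 + z{\left(-83,K{\left(-1 \right)} \right)}\right) + F{\left(-49,120 \right)} = \left(-26781 - 171\right) + \frac{20}{3} \left(-49\right) = \left(-26781 - 171\right) - \frac{980}{3} = -26952 - \frac{980}{3} = - \frac{81836}{3}$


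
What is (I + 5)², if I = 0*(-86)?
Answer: 25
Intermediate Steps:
I = 0
(I + 5)² = (0 + 5)² = 5² = 25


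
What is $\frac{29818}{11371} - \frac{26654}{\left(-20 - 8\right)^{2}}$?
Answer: $- \frac{139852661}{4457432} \approx -31.375$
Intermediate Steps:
$\frac{29818}{11371} - \frac{26654}{\left(-20 - 8\right)^{2}} = 29818 \cdot \frac{1}{11371} - \frac{26654}{\left(-28\right)^{2}} = \frac{29818}{11371} - \frac{26654}{784} = \frac{29818}{11371} - \frac{13327}{392} = - \frac{139852661}{4457432}$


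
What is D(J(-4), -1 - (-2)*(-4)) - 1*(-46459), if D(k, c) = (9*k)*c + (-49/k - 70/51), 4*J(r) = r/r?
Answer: 9433241/204 ≈ 46241.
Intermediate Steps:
J(r) = ¼ (J(r) = (r/r)/4 = (¼)*1 = ¼)
D(k, c) = -70/51 - 49/k + 9*c*k (D(k, c) = 9*c*k + (-49/k - 70*1/51) = 9*c*k + (-49/k - 70/51) = 9*c*k + (-70/51 - 49/k) = -70/51 - 49/k + 9*c*k)
D(J(-4), -1 - (-2)*(-4)) - 1*(-46459) = (-70/51 - 49/¼ + 9*(-1 - (-2)*(-4))*(¼)) - 1*(-46459) = (-70/51 - 49*4 + 9*(-1 - 2*4)*(¼)) + 46459 = (-70/51 - 196 + 9*(-1 - 8)*(¼)) + 46459 = (-70/51 - 196 + 9*(-9)*(¼)) + 46459 = (-70/51 - 196 - 81/4) + 46459 = -44395/204 + 46459 = 9433241/204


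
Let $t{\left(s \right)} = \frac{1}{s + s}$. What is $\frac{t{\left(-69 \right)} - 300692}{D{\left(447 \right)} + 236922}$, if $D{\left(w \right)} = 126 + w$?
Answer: $- \frac{41495497}{32774310} \approx -1.2661$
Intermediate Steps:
$t{\left(s \right)} = \frac{1}{2 s}$
$\frac{t{\left(-69 \right)} - 300692}{D{\left(447 \right)} + 236922} = \frac{\frac{1}{2 \left(-69\right)} - 300692}{\left(126 + 447\right) + 236922} = \frac{\frac{1}{2} \left(- \frac{1}{69}\right) - 300692}{573 + 236922} = \frac{- \frac{1}{138} - 300692}{237495} = \left(- \frac{41495497}{138}\right) \frac{1}{237495} = - \frac{41495497}{32774310}$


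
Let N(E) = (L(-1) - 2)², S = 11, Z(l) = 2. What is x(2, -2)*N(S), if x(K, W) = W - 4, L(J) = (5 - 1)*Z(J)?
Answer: -216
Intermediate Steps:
L(J) = 8 (L(J) = (5 - 1)*2 = 4*2 = 8)
x(K, W) = -4 + W
N(E) = 36 (N(E) = (8 - 2)² = 6² = 36)
x(2, -2)*N(S) = (-4 - 2)*36 = -6*36 = -216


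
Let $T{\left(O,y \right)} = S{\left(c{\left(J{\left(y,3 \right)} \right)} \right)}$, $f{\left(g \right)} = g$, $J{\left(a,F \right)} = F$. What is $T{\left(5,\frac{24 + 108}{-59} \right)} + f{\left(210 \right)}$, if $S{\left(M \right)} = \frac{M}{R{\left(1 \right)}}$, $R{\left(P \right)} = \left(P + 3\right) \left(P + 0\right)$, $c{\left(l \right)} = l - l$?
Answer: $210$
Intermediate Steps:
$c{\left(l \right)} = 0$
$R{\left(P \right)} = P \left(3 + P\right)$ ($R{\left(P \right)} = \left(3 + P\right) P = P \left(3 + P\right)$)
$S{\left(M \right)} = \frac{M}{4}$ ($S{\left(M \right)} = \frac{M}{1 \left(3 + 1\right)} = \frac{M}{1 \cdot 4} = \frac{M}{4}$)
$T{\left(O,y \right)} = 0$ ($T{\left(O,y \right)} = \frac{1}{4} \cdot 0 = 0$)
$T{\left(5,\frac{24 + 108}{-59} \right)} + f{\left(210 \right)} = 0 + 210 = 210$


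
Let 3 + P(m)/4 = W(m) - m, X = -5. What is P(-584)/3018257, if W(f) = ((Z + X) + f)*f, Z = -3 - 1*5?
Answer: 1396916/3018257 ≈ 0.46282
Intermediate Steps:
Z = -8 (Z = -3 - 5 = -8)
W(f) = f*(-13 + f) (W(f) = ((-8 - 5) + f)*f = (-13 + f)*f = f*(-13 + f))
P(m) = -12 - 4*m + 4*m*(-13 + m) (P(m) = -12 + 4*(m*(-13 + m) - m) = -12 + 4*(-m + m*(-13 + m)) = -12 + (-4*m + 4*m*(-13 + m)) = -12 - 4*m + 4*m*(-13 + m))
P(-584)/3018257 = (-12 - 4*(-584) + 4*(-584)*(-13 - 584))/3018257 = (-12 + 2336 + 4*(-584)*(-597))*(1/3018257) = (-12 + 2336 + 1394592)*(1/3018257) = 1396916*(1/3018257) = 1396916/3018257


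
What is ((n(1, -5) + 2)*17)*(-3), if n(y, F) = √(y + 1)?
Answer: -102 - 51*√2 ≈ -174.13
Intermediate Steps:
n(y, F) = √(1 + y)
((n(1, -5) + 2)*17)*(-3) = ((√(1 + 1) + 2)*17)*(-3) = ((√2 + 2)*17)*(-3) = ((2 + √2)*17)*(-3) = (34 + 17*√2)*(-3) = -102 - 51*√2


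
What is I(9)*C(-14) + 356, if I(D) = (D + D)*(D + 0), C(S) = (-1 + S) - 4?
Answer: -2722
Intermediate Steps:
C(S) = -5 + S
I(D) = 2*D² (I(D) = (2*D)*D = 2*D²)
I(9)*C(-14) + 356 = (2*9²)*(-5 - 14) + 356 = (2*81)*(-19) + 356 = 162*(-19) + 356 = -3078 + 356 = -2722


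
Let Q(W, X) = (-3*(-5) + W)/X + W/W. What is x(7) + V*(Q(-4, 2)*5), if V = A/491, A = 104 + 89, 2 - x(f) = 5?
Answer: 9599/982 ≈ 9.7749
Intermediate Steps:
x(f) = -3 (x(f) = 2 - 1*5 = 2 - 5 = -3)
A = 193
V = 193/491 ≈ 0.39308
Q(W, X) = 1 + (15 + W)/X (Q(W, X) = (15 + W)/X + 1 = 1 + (15 + W)/X)
x(7) + V*(Q(-4, 2)*5) = -3 + 193*(((15 - 4 + 2)/2)*5)/491 = -3 + 193*(((½)*13)*5)/491 = -3 + 193*((13/2)*5)/491 = -3 + (193/491)*(65/2) = -3 + 12545/982 = 9599/982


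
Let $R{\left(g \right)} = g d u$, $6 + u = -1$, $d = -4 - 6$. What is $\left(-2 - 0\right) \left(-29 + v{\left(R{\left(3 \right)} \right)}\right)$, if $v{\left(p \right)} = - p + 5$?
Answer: $468$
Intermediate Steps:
$d = -10$ ($d = -4 - 6 = -10$)
$u = -7$ ($u = -6 - 1 = -7$)
$R{\left(g \right)} = 70 g$ ($R{\left(g \right)} = g \left(-10\right) \left(-7\right) = - 10 g \left(-7\right) = 70 g$)
$v{\left(p \right)} = 5 - p$
$\left(-2 - 0\right) \left(-29 + v{\left(R{\left(3 \right)} \right)}\right) = \left(-2 - 0\right) \left(-29 + \left(5 - 70 \cdot 3\right)\right) = \left(-2 + 0\right) \left(-29 + \left(5 - 210\right)\right) = - 2 \left(-29 + \left(5 - 210\right)\right) = - 2 \left(-29 - 205\right) = \left(-2\right) \left(-234\right) = 468$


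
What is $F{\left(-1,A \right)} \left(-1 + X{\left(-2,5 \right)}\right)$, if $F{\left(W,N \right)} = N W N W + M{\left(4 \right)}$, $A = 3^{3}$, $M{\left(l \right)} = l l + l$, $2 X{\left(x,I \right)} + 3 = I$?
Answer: $0$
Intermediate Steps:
$X{\left(x,I \right)} = - \frac{3}{2} + \frac{I}{2}$
$M{\left(l \right)} = l + l^{2}$ ($M{\left(l \right)} = l^{2} + l = l + l^{2}$)
$A = 27$
$F{\left(W,N \right)} = 20 + N^{2} W^{2}$ ($F{\left(W,N \right)} = N W N W + 4 \left(1 + 4\right) = W N^{2} W + 4 \cdot 5 = N^{2} W^{2} + 20 = 20 + N^{2} W^{2}$)
$F{\left(-1,A \right)} \left(-1 + X{\left(-2,5 \right)}\right) = \left(20 + 27^{2} \left(-1\right)^{2}\right) \left(-1 + \left(- \frac{3}{2} + \frac{1}{2} \cdot 5\right)\right) = \left(20 + 729 \cdot 1\right) \left(-1 + \left(- \frac{3}{2} + \frac{5}{2}\right)\right) = \left(20 + 729\right) \left(-1 + 1\right) = 749 \cdot 0 = 0$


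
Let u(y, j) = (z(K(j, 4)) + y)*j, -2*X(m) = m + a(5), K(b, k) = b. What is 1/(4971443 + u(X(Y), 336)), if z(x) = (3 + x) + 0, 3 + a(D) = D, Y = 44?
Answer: 1/5077619 ≈ 1.9694e-7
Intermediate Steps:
a(D) = -3 + D
z(x) = 3 + x
X(m) = -1 - m/2 (X(m) = -(m + (-3 + 5))/2 = -(m + 2)/2 = -(2 + m)/2 = -1 - m/2)
u(y, j) = j*(3 + j + y) (u(y, j) = ((3 + j) + y)*j = (3 + j + y)*j = j*(3 + j + y))
1/(4971443 + u(X(Y), 336)) = 1/(4971443 + 336*(3 + 336 + (-1 - 1/2*44))) = 1/(4971443 + 336*(3 + 336 + (-1 - 22))) = 1/(4971443 + 336*(3 + 336 - 23)) = 1/(4971443 + 336*316) = 1/(4971443 + 106176) = 1/5077619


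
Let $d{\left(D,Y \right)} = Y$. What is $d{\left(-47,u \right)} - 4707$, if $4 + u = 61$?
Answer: $-4650$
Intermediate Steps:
$u = 57$ ($u = -4 + 61 = 57$)
$d{\left(-47,u \right)} - 4707 = 57 - 4707 = -4650$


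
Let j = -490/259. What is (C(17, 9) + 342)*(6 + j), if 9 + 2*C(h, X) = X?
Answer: 51984/37 ≈ 1405.0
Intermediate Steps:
j = -70/37 (j = -490*1/259 = -70/37 ≈ -1.8919)
C(h, X) = -9/2 + X/2
(C(17, 9) + 342)*(6 + j) = ((-9/2 + (½)*9) + 342)*(6 - 70/37) = ((-9/2 + 9/2) + 342)*(152/37) = (0 + 342)*(152/37) = 342*(152/37) = 51984/37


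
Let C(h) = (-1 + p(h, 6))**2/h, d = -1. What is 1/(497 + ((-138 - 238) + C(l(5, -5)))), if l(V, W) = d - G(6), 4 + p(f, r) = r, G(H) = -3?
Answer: 2/243 ≈ 0.0082304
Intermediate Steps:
p(f, r) = -4 + r
l(V, W) = 2 (l(V, W) = -1 - 1*(-3) = -1 + 3 = 2)
C(h) = 1/h (C(h) = (-1 + (-4 + 6))**2/h = (-1 + 2)**2/h = 1**2/h = 1/h)
1/(497 + ((-138 - 238) + C(l(5, -5)))) = 1/(497 + ((-138 - 238) + 1/2)) = 1/(497 + (-376 + 1/2)) = 1/(497 - 751/2) = 1/(243/2) = 2/243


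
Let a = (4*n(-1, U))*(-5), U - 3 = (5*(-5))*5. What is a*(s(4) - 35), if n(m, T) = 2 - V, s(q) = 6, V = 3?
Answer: -580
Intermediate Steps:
U = -122 (U = 3 + (5*(-5))*5 = 3 - 25*5 = 3 - 125 = -122)
n(m, T) = -1 (n(m, T) = 2 - 1*3 = 2 - 3 = -1)
a = 20 (a = (4*(-1))*(-5) = -4*(-5) = 20)
a*(s(4) - 35) = 20*(6 - 35) = 20*(-29) = -580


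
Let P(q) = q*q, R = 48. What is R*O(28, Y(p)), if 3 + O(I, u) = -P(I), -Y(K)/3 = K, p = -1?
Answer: -37776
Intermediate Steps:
Y(K) = -3*K
P(q) = q²
O(I, u) = -3 - I²
R*O(28, Y(p)) = 48*(-3 - 1*28²) = 48*(-3 - 1*784) = 48*(-3 - 784) = 48*(-787) = -37776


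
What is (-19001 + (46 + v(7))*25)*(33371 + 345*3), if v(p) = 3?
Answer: -611601056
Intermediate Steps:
(-19001 + (46 + v(7))*25)*(33371 + 345*3) = (-19001 + (46 + 3)*25)*(33371 + 345*3) = (-19001 + 49*25)*(33371 + 1035) = (-19001 + 1225)*34406 = -17776*34406 = -611601056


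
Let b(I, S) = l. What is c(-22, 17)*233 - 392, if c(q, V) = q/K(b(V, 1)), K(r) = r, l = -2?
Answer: 2171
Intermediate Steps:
b(I, S) = -2
c(q, V) = -q/2 (c(q, V) = q/(-2) = q*(-1/2) = -q/2)
c(-22, 17)*233 - 392 = -1/2*(-22)*233 - 392 = 11*233 - 392 = 2563 - 392 = 2171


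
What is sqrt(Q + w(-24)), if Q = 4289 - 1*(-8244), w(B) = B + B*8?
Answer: sqrt(12317) ≈ 110.98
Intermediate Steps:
w(B) = 9*B (w(B) = B + 8*B = 9*B)
Q = 12533 (Q = 4289 + 8244 = 12533)
sqrt(Q + w(-24)) = sqrt(12533 + 9*(-24)) = sqrt(12533 - 216) = sqrt(12317)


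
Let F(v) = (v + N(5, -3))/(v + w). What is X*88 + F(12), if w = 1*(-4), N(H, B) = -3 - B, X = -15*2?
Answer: -5277/2 ≈ -2638.5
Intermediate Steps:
X = -30
w = -4
F(v) = v/(-4 + v) (F(v) = (v + (-3 - 1*(-3)))/(v - 4) = (v + (-3 + 3))/(-4 + v) = (v + 0)/(-4 + v) = v/(-4 + v))
X*88 + F(12) = -30*88 + 12/(-4 + 12) = -2640 + 12/8 = -2640 + 12*(⅛) = -2640 + 3/2 = -5277/2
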